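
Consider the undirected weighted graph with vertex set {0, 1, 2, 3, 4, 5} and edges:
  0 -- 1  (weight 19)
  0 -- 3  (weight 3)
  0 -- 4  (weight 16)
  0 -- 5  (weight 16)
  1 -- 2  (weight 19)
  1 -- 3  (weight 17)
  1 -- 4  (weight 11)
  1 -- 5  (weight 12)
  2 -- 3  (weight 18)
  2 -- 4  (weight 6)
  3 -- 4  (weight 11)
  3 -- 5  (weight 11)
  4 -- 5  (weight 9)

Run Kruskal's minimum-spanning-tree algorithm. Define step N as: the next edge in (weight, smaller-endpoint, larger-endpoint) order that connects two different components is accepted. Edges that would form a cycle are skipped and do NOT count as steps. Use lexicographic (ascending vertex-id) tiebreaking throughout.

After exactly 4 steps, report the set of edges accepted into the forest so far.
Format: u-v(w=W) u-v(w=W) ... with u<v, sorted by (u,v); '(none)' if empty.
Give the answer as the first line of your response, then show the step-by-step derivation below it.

0-3(w=3) 1-4(w=11) 2-4(w=6) 4-5(w=9)

step 1: add edge 0-3 (w=3); MST = {0-3(w=3)}
step 2: add edge 2-4 (w=6); MST = {0-3(w=3) 2-4(w=6)}
step 3: add edge 4-5 (w=9); MST = {0-3(w=3) 2-4(w=6) 4-5(w=9)}
step 4: add edge 1-4 (w=11); MST = {0-3(w=3) 1-4(w=11) 2-4(w=6) 4-5(w=9)}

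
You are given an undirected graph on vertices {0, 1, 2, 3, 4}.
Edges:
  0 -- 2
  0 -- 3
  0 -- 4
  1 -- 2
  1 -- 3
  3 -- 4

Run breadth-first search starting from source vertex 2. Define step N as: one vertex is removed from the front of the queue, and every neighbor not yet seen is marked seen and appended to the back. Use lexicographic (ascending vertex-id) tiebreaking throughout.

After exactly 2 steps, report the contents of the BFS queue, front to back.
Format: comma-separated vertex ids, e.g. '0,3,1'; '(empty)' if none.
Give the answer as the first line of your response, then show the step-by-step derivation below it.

1,3,4

step 1: dequeue 2; queue=[0,1]; order=2
step 2: dequeue 0; queue=[1,3,4]; order=2,0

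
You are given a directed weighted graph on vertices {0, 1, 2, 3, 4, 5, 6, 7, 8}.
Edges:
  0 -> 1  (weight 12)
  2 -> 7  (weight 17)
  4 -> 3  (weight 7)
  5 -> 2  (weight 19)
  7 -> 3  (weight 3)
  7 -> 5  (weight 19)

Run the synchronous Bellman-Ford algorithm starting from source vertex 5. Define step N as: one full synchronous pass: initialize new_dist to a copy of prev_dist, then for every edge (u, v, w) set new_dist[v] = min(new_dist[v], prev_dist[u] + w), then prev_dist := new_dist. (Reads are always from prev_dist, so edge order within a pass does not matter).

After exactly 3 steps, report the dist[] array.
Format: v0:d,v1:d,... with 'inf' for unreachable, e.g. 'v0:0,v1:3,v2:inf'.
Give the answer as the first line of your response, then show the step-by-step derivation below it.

v0:inf,v1:inf,v2:19,v3:39,v4:inf,v5:0,v6:inf,v7:36,v8:inf

step 1: dist = v0:inf,v1:inf,v2:19,v3:inf,v4:inf,v5:0,v6:inf,v7:inf,v8:inf
step 2: dist = v0:inf,v1:inf,v2:19,v3:inf,v4:inf,v5:0,v6:inf,v7:36,v8:inf
step 3: dist = v0:inf,v1:inf,v2:19,v3:39,v4:inf,v5:0,v6:inf,v7:36,v8:inf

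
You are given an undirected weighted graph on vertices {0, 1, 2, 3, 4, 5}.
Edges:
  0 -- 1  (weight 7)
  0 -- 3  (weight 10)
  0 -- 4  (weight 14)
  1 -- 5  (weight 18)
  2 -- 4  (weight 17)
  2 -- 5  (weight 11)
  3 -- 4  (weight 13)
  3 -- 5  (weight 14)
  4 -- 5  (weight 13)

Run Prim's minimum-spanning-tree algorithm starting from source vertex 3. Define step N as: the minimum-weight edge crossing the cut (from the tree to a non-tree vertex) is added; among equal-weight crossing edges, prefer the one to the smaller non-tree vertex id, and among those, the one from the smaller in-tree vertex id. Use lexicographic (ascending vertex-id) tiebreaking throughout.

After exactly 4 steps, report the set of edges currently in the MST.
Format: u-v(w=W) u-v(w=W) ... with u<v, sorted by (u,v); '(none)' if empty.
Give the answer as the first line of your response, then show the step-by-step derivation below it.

0-1(w=7) 0-3(w=10) 3-4(w=13) 4-5(w=13)

step 1: add edge 0-3 (w=10); MST = {0-3(w=10)}
step 2: add edge 0-1 (w=7); MST = {0-1(w=7) 0-3(w=10)}
step 3: add edge 3-4 (w=13); MST = {0-1(w=7) 0-3(w=10) 3-4(w=13)}
step 4: add edge 4-5 (w=13); MST = {0-1(w=7) 0-3(w=10) 3-4(w=13) 4-5(w=13)}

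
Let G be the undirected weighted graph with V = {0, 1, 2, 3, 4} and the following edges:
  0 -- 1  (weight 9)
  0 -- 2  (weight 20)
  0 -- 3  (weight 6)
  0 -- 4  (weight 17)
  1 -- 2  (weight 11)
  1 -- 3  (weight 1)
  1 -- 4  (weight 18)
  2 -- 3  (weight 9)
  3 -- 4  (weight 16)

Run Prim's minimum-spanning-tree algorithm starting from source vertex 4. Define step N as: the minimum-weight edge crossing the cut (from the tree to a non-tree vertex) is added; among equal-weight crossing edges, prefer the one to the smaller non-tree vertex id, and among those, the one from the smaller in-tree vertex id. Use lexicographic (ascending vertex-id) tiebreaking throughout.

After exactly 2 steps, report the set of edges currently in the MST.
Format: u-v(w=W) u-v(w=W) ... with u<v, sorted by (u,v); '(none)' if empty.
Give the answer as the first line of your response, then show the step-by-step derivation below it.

1-3(w=1) 3-4(w=16)

step 1: add edge 3-4 (w=16); MST = {3-4(w=16)}
step 2: add edge 1-3 (w=1); MST = {1-3(w=1) 3-4(w=16)}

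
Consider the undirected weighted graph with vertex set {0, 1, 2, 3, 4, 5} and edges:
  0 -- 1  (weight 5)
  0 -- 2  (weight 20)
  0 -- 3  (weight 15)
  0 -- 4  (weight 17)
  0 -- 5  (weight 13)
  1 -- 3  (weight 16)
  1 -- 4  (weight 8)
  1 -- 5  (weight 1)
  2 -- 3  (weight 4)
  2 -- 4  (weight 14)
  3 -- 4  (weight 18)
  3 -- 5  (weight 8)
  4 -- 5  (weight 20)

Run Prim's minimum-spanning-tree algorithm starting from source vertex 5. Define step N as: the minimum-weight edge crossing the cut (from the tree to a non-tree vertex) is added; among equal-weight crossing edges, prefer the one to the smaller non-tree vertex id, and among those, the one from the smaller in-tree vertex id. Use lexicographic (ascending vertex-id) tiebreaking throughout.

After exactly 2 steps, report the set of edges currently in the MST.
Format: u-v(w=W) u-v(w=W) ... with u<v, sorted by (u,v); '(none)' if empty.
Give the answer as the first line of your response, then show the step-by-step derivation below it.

0-1(w=5) 1-5(w=1)

step 1: add edge 1-5 (w=1); MST = {1-5(w=1)}
step 2: add edge 0-1 (w=5); MST = {0-1(w=5) 1-5(w=1)}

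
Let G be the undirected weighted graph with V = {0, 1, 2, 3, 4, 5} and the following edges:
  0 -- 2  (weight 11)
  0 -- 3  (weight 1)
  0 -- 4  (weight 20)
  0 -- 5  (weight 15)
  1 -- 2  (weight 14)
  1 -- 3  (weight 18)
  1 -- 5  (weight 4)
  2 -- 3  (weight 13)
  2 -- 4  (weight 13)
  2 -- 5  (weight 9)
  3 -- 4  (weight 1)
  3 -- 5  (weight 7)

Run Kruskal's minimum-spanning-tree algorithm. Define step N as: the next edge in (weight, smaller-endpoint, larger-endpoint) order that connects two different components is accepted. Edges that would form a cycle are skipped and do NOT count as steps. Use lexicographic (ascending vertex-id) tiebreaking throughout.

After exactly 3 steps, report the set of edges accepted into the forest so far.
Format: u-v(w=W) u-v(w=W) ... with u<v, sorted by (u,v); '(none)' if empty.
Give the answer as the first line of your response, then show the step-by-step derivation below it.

0-3(w=1) 1-5(w=4) 3-4(w=1)

step 1: add edge 0-3 (w=1); MST = {0-3(w=1)}
step 2: add edge 3-4 (w=1); MST = {0-3(w=1) 3-4(w=1)}
step 3: add edge 1-5 (w=4); MST = {0-3(w=1) 1-5(w=4) 3-4(w=1)}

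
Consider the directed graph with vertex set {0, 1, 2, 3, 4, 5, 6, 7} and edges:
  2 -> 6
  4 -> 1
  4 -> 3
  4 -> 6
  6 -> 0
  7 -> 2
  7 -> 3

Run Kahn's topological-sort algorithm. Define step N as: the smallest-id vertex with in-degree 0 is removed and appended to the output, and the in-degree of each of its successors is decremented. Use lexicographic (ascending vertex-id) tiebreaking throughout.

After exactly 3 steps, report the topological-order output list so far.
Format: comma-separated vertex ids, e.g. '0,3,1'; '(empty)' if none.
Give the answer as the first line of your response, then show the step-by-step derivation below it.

4,1,5

step 1: output 4; order=[4]; indeg=(1,0,1,1,0,0,1,0)
step 2: output 1; order=[4,1]; indeg=(1,0,1,1,0,0,1,0)
step 3: output 5; order=[4,1,5]; indeg=(1,0,1,1,0,0,1,0)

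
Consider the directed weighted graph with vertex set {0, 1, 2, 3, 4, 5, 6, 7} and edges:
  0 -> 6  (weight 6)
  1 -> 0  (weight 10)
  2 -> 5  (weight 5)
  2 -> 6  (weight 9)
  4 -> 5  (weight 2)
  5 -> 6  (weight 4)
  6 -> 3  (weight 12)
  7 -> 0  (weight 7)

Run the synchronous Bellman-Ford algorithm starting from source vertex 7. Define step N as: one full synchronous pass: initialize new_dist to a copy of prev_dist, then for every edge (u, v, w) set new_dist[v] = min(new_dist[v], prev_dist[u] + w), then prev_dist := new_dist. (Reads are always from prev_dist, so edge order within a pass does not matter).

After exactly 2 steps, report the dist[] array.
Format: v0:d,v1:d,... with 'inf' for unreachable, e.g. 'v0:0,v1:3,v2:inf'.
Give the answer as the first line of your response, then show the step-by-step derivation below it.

v0:7,v1:inf,v2:inf,v3:inf,v4:inf,v5:inf,v6:13,v7:0

step 1: dist = v0:7,v1:inf,v2:inf,v3:inf,v4:inf,v5:inf,v6:inf,v7:0
step 2: dist = v0:7,v1:inf,v2:inf,v3:inf,v4:inf,v5:inf,v6:13,v7:0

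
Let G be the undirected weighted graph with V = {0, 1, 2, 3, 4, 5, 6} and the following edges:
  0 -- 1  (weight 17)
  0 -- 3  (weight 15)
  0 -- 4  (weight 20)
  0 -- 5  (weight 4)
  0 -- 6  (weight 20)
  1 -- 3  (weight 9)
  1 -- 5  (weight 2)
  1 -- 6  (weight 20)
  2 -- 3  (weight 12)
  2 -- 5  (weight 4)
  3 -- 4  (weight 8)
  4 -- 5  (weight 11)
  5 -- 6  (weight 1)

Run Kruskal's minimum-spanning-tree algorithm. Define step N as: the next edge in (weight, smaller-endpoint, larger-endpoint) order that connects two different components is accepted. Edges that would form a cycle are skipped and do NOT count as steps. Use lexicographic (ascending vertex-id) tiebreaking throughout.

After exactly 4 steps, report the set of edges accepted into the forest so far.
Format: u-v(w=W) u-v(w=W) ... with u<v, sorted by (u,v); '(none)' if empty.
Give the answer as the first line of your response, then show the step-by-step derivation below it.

0-5(w=4) 1-5(w=2) 2-5(w=4) 5-6(w=1)

step 1: add edge 5-6 (w=1); MST = {5-6(w=1)}
step 2: add edge 1-5 (w=2); MST = {1-5(w=2) 5-6(w=1)}
step 3: add edge 0-5 (w=4); MST = {0-5(w=4) 1-5(w=2) 5-6(w=1)}
step 4: add edge 2-5 (w=4); MST = {0-5(w=4) 1-5(w=2) 2-5(w=4) 5-6(w=1)}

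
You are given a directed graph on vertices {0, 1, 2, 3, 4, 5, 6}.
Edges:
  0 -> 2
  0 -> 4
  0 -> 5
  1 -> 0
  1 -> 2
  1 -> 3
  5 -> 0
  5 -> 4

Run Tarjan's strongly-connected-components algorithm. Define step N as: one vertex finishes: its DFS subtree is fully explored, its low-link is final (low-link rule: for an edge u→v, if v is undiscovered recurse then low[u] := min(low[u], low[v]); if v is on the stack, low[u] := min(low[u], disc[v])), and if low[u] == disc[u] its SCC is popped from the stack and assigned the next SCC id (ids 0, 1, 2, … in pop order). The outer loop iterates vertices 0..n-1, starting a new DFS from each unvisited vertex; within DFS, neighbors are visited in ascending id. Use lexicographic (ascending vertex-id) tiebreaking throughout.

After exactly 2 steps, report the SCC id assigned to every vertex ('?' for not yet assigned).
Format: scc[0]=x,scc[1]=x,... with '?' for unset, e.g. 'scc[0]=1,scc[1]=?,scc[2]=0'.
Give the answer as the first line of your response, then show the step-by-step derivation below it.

scc[0]=?,scc[1]=?,scc[2]=0,scc[3]=?,scc[4]=1,scc[5]=?,scc[6]=?

step 1: low=(low[0]=0,low[1]=?,low[2]=1,low[3]=?,low[4]=?,low[5]=?,low[6]=?); scc=(scc[0]=?,scc[1]=?,scc[2]=0,scc[3]=?,scc[4]=?,scc[5]=?,scc[6]=?)
step 2: low=(low[0]=0,low[1]=?,low[2]=1,low[3]=?,low[4]=2,low[5]=?,low[6]=?); scc=(scc[0]=?,scc[1]=?,scc[2]=0,scc[3]=?,scc[4]=1,scc[5]=?,scc[6]=?)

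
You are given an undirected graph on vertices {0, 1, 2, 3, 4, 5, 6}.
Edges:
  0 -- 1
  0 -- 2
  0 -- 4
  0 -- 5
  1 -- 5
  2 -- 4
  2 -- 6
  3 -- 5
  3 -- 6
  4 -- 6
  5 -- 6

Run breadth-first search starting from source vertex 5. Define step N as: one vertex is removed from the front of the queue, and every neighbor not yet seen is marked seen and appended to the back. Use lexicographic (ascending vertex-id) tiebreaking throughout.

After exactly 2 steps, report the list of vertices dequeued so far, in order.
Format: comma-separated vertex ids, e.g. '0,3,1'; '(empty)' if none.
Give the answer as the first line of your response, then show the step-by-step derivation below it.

5,0

step 1: dequeue 5; queue=[0,1,3,6]; order=5
step 2: dequeue 0; queue=[1,3,6,2,4]; order=5,0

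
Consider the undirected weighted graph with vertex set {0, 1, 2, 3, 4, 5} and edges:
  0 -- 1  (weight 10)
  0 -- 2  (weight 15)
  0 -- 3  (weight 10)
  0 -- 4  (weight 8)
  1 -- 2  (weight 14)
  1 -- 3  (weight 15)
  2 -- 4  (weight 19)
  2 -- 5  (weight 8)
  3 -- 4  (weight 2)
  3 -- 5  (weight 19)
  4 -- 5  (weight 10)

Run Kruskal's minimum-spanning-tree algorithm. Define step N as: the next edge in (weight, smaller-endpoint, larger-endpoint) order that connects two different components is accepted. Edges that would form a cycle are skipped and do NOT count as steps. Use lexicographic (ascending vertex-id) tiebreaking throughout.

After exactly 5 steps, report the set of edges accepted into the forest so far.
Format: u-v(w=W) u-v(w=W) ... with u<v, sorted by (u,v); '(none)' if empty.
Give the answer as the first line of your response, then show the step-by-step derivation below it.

0-1(w=10) 0-4(w=8) 2-5(w=8) 3-4(w=2) 4-5(w=10)

step 1: add edge 3-4 (w=2); MST = {3-4(w=2)}
step 2: add edge 0-4 (w=8); MST = {0-4(w=8) 3-4(w=2)}
step 3: add edge 2-5 (w=8); MST = {0-4(w=8) 2-5(w=8) 3-4(w=2)}
step 4: add edge 0-1 (w=10); MST = {0-1(w=10) 0-4(w=8) 2-5(w=8) 3-4(w=2)}
step 5: add edge 4-5 (w=10); MST = {0-1(w=10) 0-4(w=8) 2-5(w=8) 3-4(w=2) 4-5(w=10)}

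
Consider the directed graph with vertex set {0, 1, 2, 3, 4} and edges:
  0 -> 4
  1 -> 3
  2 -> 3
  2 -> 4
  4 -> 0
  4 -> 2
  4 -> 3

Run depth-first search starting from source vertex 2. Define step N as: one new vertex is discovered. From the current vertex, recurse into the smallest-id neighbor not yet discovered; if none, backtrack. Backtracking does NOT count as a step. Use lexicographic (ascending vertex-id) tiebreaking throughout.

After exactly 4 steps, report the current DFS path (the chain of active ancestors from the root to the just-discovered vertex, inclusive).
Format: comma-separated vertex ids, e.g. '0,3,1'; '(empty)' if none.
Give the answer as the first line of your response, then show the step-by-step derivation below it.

2,4,0

step 1: discover 2; path=2; order=2
step 2: discover 3; path=2>3; order=2,3
step 3: discover 4; path=2>4; order=2,3,4
step 4: discover 0; path=2>4>0; order=2,3,4,0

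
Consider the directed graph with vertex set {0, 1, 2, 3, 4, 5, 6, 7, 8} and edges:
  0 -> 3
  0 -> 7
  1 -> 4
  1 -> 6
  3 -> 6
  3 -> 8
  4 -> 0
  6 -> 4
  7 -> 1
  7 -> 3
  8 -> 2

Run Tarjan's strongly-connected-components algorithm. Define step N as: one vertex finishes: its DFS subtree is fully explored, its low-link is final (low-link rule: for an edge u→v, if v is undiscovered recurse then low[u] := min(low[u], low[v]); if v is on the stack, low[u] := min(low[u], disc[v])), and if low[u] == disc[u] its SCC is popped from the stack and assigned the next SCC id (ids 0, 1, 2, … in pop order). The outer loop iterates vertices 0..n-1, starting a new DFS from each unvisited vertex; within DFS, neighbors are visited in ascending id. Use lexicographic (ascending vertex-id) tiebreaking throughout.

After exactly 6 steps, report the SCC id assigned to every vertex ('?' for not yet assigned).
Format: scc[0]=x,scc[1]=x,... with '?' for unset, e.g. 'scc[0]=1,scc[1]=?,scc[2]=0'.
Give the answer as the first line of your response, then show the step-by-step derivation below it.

scc[0]=?,scc[1]=?,scc[2]=0,scc[3]=?,scc[4]=?,scc[5]=?,scc[6]=?,scc[7]=?,scc[8]=1

step 1: low=(low[0]=0,low[1]=?,low[2]=?,low[3]=1,low[4]=0,low[5]=?,low[6]=2,low[7]=?,low[8]=?); scc=(scc[0]=?,scc[1]=?,scc[2]=?,scc[3]=?,scc[4]=?,scc[5]=?,scc[6]=?,scc[7]=?,scc[8]=?)
step 2: low=(low[0]=0,low[1]=?,low[2]=?,low[3]=1,low[4]=0,low[5]=?,low[6]=0,low[7]=?,low[8]=?); scc=(scc[0]=?,scc[1]=?,scc[2]=?,scc[3]=?,scc[4]=?,scc[5]=?,scc[6]=?,scc[7]=?,scc[8]=?)
step 3: low=(low[0]=0,low[1]=?,low[2]=5,low[3]=0,low[4]=0,low[5]=?,low[6]=0,low[7]=?,low[8]=4); scc=(scc[0]=?,scc[1]=?,scc[2]=0,scc[3]=?,scc[4]=?,scc[5]=?,scc[6]=?,scc[7]=?,scc[8]=?)
step 4: low=(low[0]=0,low[1]=?,low[2]=5,low[3]=0,low[4]=0,low[5]=?,low[6]=0,low[7]=?,low[8]=4); scc=(scc[0]=?,scc[1]=?,scc[2]=0,scc[3]=?,scc[4]=?,scc[5]=?,scc[6]=?,scc[7]=?,scc[8]=1)
step 5: low=(low[0]=0,low[1]=?,low[2]=5,low[3]=0,low[4]=0,low[5]=?,low[6]=0,low[7]=?,low[8]=4); scc=(scc[0]=?,scc[1]=?,scc[2]=0,scc[3]=?,scc[4]=?,scc[5]=?,scc[6]=?,scc[7]=?,scc[8]=1)
step 6: low=(low[0]=0,low[1]=2,low[2]=5,low[3]=0,low[4]=0,low[5]=?,low[6]=0,low[7]=6,low[8]=4); scc=(scc[0]=?,scc[1]=?,scc[2]=0,scc[3]=?,scc[4]=?,scc[5]=?,scc[6]=?,scc[7]=?,scc[8]=1)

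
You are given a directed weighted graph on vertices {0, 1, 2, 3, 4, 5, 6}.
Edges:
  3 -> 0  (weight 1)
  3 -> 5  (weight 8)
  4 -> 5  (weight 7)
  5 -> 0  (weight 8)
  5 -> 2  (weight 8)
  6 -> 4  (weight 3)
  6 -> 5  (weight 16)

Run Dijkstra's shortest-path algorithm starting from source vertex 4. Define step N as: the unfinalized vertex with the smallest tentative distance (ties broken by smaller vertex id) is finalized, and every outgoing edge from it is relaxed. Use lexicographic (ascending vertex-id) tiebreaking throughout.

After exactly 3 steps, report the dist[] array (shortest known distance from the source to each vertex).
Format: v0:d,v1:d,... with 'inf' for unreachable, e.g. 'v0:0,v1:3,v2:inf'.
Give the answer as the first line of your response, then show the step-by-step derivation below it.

v0:15,v1:inf,v2:15,v3:inf,v4:0,v5:7,v6:inf

step 1: dist = v0:inf,v1:inf,v2:inf,v3:inf,v4:0,v5:7,v6:inf
step 2: dist = v0:15,v1:inf,v2:15,v3:inf,v4:0,v5:7,v6:inf
step 3: dist = v0:15,v1:inf,v2:15,v3:inf,v4:0,v5:7,v6:inf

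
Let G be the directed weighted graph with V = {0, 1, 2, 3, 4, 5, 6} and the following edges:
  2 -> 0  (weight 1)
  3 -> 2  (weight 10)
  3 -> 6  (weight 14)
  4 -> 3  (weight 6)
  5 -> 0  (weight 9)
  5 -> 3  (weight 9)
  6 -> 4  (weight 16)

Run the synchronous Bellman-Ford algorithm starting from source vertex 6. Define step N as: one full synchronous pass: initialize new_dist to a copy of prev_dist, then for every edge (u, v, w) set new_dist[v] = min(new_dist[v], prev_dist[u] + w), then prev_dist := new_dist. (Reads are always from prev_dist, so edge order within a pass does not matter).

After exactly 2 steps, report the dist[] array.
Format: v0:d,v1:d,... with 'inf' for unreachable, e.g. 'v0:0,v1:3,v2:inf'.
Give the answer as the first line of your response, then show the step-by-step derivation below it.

v0:inf,v1:inf,v2:inf,v3:22,v4:16,v5:inf,v6:0

step 1: dist = v0:inf,v1:inf,v2:inf,v3:inf,v4:16,v5:inf,v6:0
step 2: dist = v0:inf,v1:inf,v2:inf,v3:22,v4:16,v5:inf,v6:0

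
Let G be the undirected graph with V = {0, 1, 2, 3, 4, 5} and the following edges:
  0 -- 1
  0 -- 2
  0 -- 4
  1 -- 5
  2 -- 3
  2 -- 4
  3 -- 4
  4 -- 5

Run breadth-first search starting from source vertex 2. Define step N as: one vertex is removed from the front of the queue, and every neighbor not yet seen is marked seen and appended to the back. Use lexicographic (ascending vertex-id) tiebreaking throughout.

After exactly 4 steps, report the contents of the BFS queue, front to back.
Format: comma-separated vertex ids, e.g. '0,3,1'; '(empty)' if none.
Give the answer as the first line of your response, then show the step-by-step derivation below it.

1,5

step 1: dequeue 2; queue=[0,3,4]; order=2
step 2: dequeue 0; queue=[3,4,1]; order=2,0
step 3: dequeue 3; queue=[4,1]; order=2,0,3
step 4: dequeue 4; queue=[1,5]; order=2,0,3,4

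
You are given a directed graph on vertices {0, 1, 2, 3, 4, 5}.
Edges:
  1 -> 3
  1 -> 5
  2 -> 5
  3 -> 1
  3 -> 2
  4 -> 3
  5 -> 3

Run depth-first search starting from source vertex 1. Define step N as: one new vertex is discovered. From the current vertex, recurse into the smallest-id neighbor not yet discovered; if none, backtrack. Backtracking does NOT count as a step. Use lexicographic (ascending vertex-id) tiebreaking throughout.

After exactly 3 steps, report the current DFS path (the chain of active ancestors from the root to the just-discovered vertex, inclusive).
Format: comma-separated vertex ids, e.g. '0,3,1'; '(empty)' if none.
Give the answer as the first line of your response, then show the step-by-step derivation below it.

1,3,2

step 1: discover 1; path=1; order=1
step 2: discover 3; path=1>3; order=1,3
step 3: discover 2; path=1>3>2; order=1,3,2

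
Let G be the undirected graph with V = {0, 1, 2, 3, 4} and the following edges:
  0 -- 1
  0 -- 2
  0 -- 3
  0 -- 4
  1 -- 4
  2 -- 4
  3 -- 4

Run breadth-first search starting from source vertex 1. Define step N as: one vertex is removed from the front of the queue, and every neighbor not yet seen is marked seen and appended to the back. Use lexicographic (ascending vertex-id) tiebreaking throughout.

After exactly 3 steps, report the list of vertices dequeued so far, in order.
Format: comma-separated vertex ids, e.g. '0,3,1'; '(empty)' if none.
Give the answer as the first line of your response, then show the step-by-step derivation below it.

1,0,4

step 1: dequeue 1; queue=[0,4]; order=1
step 2: dequeue 0; queue=[4,2,3]; order=1,0
step 3: dequeue 4; queue=[2,3]; order=1,0,4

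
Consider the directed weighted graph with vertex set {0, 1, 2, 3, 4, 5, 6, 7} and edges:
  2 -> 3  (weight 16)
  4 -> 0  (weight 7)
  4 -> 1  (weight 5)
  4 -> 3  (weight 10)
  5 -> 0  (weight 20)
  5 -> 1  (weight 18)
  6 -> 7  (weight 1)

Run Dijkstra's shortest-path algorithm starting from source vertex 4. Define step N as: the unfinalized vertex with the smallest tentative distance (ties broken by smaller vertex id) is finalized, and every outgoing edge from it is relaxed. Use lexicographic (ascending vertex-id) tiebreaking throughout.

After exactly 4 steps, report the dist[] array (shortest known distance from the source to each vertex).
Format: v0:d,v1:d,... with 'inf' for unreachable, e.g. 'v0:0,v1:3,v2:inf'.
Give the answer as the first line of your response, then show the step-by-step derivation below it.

v0:7,v1:5,v2:inf,v3:10,v4:0,v5:inf,v6:inf,v7:inf

step 1: dist = v0:7,v1:5,v2:inf,v3:10,v4:0,v5:inf,v6:inf,v7:inf
step 2: dist = v0:7,v1:5,v2:inf,v3:10,v4:0,v5:inf,v6:inf,v7:inf
step 3: dist = v0:7,v1:5,v2:inf,v3:10,v4:0,v5:inf,v6:inf,v7:inf
step 4: dist = v0:7,v1:5,v2:inf,v3:10,v4:0,v5:inf,v6:inf,v7:inf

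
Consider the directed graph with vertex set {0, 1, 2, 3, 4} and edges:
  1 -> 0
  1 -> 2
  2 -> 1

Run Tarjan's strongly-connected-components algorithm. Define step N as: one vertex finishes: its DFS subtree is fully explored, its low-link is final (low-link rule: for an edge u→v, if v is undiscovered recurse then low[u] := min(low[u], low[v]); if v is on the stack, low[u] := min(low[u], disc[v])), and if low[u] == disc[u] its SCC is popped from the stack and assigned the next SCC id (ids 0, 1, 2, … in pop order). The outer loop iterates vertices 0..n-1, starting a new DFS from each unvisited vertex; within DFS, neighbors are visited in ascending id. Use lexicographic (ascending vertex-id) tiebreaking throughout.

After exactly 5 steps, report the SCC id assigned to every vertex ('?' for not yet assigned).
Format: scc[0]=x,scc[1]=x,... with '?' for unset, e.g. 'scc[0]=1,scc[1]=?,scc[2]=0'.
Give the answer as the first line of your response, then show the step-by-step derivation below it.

scc[0]=0,scc[1]=1,scc[2]=1,scc[3]=2,scc[4]=3

step 1: low=(low[0]=0,low[1]=?,low[2]=?,low[3]=?,low[4]=?); scc=(scc[0]=0,scc[1]=?,scc[2]=?,scc[3]=?,scc[4]=?)
step 2: low=(low[0]=0,low[1]=1,low[2]=1,low[3]=?,low[4]=?); scc=(scc[0]=0,scc[1]=?,scc[2]=?,scc[3]=?,scc[4]=?)
step 3: low=(low[0]=0,low[1]=1,low[2]=1,low[3]=?,low[4]=?); scc=(scc[0]=0,scc[1]=1,scc[2]=1,scc[3]=?,scc[4]=?)
step 4: low=(low[0]=0,low[1]=1,low[2]=1,low[3]=3,low[4]=?); scc=(scc[0]=0,scc[1]=1,scc[2]=1,scc[3]=2,scc[4]=?)
step 5: low=(low[0]=0,low[1]=1,low[2]=1,low[3]=3,low[4]=4); scc=(scc[0]=0,scc[1]=1,scc[2]=1,scc[3]=2,scc[4]=3)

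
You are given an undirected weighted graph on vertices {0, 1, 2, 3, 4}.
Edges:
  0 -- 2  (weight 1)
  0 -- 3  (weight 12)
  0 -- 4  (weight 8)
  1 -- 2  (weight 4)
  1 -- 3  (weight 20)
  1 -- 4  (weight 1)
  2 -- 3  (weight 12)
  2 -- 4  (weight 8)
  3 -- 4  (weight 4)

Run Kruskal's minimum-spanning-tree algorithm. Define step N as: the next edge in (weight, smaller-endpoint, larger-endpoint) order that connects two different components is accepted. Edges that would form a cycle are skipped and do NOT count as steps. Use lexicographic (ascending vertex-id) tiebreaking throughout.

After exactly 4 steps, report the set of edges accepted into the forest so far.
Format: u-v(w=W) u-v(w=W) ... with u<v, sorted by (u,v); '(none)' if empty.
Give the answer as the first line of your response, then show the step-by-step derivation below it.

0-2(w=1) 1-2(w=4) 1-4(w=1) 3-4(w=4)

step 1: add edge 0-2 (w=1); MST = {0-2(w=1)}
step 2: add edge 1-4 (w=1); MST = {0-2(w=1) 1-4(w=1)}
step 3: add edge 1-2 (w=4); MST = {0-2(w=1) 1-2(w=4) 1-4(w=1)}
step 4: add edge 3-4 (w=4); MST = {0-2(w=1) 1-2(w=4) 1-4(w=1) 3-4(w=4)}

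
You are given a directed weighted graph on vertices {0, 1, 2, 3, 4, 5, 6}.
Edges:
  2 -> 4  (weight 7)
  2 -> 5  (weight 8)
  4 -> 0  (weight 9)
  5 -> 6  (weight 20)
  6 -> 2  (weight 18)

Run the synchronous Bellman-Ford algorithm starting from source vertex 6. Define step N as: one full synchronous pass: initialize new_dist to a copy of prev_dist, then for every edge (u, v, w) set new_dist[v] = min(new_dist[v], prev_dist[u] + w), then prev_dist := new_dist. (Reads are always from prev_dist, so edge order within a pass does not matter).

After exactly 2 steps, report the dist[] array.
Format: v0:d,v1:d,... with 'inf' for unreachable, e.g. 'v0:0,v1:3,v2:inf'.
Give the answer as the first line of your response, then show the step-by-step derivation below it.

v0:inf,v1:inf,v2:18,v3:inf,v4:25,v5:26,v6:0

step 1: dist = v0:inf,v1:inf,v2:18,v3:inf,v4:inf,v5:inf,v6:0
step 2: dist = v0:inf,v1:inf,v2:18,v3:inf,v4:25,v5:26,v6:0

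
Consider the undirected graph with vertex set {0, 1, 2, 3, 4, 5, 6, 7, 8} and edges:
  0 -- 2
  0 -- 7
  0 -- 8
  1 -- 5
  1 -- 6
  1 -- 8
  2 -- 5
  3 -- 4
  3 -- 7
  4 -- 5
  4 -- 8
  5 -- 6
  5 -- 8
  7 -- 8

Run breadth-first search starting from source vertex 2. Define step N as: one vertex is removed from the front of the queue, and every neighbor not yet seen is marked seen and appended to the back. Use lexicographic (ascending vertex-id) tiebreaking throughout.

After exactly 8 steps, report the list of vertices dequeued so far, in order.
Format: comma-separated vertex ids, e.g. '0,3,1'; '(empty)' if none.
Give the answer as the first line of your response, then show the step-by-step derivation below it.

2,0,5,7,8,1,4,6

step 1: dequeue 2; queue=[0,5]; order=2
step 2: dequeue 0; queue=[5,7,8]; order=2,0
step 3: dequeue 5; queue=[7,8,1,4,6]; order=2,0,5
step 4: dequeue 7; queue=[8,1,4,6,3]; order=2,0,5,7
step 5: dequeue 8; queue=[1,4,6,3]; order=2,0,5,7,8
step 6: dequeue 1; queue=[4,6,3]; order=2,0,5,7,8,1
step 7: dequeue 4; queue=[6,3]; order=2,0,5,7,8,1,4
step 8: dequeue 6; queue=[3]; order=2,0,5,7,8,1,4,6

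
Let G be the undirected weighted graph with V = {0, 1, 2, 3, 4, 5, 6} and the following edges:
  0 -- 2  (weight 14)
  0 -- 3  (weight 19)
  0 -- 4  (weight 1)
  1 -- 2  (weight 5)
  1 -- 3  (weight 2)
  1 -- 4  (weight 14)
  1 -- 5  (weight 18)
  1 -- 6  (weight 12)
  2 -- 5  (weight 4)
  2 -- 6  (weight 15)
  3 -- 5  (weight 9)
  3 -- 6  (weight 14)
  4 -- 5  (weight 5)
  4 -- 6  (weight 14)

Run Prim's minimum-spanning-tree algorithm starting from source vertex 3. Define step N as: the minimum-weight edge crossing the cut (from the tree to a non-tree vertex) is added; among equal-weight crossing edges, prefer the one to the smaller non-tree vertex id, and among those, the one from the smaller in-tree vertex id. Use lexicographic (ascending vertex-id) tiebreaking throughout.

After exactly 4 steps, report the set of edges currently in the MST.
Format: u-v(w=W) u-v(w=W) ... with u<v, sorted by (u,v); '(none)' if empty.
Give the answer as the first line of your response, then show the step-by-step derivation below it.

1-2(w=5) 1-3(w=2) 2-5(w=4) 4-5(w=5)

step 1: add edge 1-3 (w=2); MST = {1-3(w=2)}
step 2: add edge 1-2 (w=5); MST = {1-2(w=5) 1-3(w=2)}
step 3: add edge 2-5 (w=4); MST = {1-2(w=5) 1-3(w=2) 2-5(w=4)}
step 4: add edge 4-5 (w=5); MST = {1-2(w=5) 1-3(w=2) 2-5(w=4) 4-5(w=5)}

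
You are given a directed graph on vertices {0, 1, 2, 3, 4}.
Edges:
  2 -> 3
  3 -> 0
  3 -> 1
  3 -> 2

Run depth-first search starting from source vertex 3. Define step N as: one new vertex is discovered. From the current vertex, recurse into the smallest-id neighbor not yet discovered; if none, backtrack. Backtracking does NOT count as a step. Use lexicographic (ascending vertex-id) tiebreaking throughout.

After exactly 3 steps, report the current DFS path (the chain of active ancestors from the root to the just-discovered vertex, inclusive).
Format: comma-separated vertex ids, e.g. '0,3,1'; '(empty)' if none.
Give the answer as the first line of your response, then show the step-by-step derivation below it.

3,1

step 1: discover 3; path=3; order=3
step 2: discover 0; path=3>0; order=3,0
step 3: discover 1; path=3>1; order=3,0,1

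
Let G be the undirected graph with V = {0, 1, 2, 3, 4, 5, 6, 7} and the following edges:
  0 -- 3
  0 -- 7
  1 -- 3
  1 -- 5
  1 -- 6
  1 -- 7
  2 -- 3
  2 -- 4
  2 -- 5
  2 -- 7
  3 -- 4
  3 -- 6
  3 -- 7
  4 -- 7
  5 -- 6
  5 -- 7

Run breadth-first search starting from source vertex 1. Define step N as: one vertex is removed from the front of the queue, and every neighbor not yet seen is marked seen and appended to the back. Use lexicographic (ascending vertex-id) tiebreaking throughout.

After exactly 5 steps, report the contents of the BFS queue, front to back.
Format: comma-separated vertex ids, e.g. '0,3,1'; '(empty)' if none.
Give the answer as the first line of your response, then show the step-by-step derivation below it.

0,2,4

step 1: dequeue 1; queue=[3,5,6,7]; order=1
step 2: dequeue 3; queue=[5,6,7,0,2,4]; order=1,3
step 3: dequeue 5; queue=[6,7,0,2,4]; order=1,3,5
step 4: dequeue 6; queue=[7,0,2,4]; order=1,3,5,6
step 5: dequeue 7; queue=[0,2,4]; order=1,3,5,6,7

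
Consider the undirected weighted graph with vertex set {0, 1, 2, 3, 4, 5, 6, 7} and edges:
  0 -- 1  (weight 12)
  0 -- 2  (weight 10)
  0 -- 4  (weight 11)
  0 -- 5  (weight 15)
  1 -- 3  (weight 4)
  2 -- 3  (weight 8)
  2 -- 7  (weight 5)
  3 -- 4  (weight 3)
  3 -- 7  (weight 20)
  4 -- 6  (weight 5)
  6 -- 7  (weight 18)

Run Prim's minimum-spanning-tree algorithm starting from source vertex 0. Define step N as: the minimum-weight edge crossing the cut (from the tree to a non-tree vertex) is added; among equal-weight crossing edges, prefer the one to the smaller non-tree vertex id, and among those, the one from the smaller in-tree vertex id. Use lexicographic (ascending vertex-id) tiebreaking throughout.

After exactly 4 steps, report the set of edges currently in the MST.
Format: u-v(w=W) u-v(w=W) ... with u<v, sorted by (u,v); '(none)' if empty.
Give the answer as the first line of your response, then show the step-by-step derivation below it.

0-2(w=10) 2-3(w=8) 2-7(w=5) 3-4(w=3)

step 1: add edge 0-2 (w=10); MST = {0-2(w=10)}
step 2: add edge 2-7 (w=5); MST = {0-2(w=10) 2-7(w=5)}
step 3: add edge 2-3 (w=8); MST = {0-2(w=10) 2-3(w=8) 2-7(w=5)}
step 4: add edge 3-4 (w=3); MST = {0-2(w=10) 2-3(w=8) 2-7(w=5) 3-4(w=3)}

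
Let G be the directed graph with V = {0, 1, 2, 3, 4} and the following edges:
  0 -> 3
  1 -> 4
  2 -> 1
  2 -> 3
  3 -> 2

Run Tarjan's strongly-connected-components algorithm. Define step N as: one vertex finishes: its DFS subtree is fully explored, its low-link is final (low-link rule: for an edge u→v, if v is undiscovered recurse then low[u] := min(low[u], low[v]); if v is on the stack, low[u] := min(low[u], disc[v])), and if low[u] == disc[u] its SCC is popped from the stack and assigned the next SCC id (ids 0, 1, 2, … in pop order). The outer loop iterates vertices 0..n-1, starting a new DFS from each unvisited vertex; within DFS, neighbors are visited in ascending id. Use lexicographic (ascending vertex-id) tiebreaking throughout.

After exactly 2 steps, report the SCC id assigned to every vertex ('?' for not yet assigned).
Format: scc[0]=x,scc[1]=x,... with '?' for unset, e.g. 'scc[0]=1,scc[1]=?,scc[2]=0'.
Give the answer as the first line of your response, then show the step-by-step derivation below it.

scc[0]=?,scc[1]=1,scc[2]=?,scc[3]=?,scc[4]=0

step 1: low=(low[0]=0,low[1]=3,low[2]=2,low[3]=1,low[4]=4); scc=(scc[0]=?,scc[1]=?,scc[2]=?,scc[3]=?,scc[4]=0)
step 2: low=(low[0]=0,low[1]=3,low[2]=2,low[3]=1,low[4]=4); scc=(scc[0]=?,scc[1]=1,scc[2]=?,scc[3]=?,scc[4]=0)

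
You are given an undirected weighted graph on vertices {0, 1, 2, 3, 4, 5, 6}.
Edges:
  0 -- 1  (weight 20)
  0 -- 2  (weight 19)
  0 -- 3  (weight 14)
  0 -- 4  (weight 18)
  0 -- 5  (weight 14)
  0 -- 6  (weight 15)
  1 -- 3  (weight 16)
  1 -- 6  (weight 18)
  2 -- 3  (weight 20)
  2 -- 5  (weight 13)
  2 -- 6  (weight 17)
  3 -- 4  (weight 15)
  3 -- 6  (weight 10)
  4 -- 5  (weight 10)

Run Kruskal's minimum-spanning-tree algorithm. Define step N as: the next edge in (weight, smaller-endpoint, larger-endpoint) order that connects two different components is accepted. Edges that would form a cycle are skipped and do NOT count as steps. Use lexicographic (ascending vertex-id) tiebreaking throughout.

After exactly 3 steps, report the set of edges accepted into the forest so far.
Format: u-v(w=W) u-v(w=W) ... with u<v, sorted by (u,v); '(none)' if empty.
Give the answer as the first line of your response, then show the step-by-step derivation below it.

2-5(w=13) 3-6(w=10) 4-5(w=10)

step 1: add edge 3-6 (w=10); MST = {3-6(w=10)}
step 2: add edge 4-5 (w=10); MST = {3-6(w=10) 4-5(w=10)}
step 3: add edge 2-5 (w=13); MST = {2-5(w=13) 3-6(w=10) 4-5(w=10)}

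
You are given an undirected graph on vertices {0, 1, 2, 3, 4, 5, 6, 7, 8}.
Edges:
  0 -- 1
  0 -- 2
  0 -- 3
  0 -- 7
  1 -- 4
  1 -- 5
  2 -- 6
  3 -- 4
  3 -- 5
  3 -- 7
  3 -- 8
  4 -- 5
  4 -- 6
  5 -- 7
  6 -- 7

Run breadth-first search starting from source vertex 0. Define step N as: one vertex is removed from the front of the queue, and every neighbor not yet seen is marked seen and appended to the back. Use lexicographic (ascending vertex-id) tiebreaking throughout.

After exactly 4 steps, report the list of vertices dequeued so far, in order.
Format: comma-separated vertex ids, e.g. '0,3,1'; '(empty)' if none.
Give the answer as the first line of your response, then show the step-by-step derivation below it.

0,1,2,3

step 1: dequeue 0; queue=[1,2,3,7]; order=0
step 2: dequeue 1; queue=[2,3,7,4,5]; order=0,1
step 3: dequeue 2; queue=[3,7,4,5,6]; order=0,1,2
step 4: dequeue 3; queue=[7,4,5,6,8]; order=0,1,2,3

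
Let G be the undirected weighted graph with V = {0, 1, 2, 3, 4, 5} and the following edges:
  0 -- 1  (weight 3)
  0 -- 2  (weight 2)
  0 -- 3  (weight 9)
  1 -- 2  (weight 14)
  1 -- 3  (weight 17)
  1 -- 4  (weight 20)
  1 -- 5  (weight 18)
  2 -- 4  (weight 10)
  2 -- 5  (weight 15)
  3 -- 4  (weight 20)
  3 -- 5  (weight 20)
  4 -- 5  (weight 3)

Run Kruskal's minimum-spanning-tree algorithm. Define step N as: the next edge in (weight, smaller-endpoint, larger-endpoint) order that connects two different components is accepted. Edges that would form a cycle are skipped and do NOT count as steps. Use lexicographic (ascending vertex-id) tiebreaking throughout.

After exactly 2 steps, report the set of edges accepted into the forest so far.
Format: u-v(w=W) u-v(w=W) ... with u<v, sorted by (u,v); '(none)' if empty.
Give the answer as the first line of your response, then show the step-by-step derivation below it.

0-1(w=3) 0-2(w=2)

step 1: add edge 0-2 (w=2); MST = {0-2(w=2)}
step 2: add edge 0-1 (w=3); MST = {0-1(w=3) 0-2(w=2)}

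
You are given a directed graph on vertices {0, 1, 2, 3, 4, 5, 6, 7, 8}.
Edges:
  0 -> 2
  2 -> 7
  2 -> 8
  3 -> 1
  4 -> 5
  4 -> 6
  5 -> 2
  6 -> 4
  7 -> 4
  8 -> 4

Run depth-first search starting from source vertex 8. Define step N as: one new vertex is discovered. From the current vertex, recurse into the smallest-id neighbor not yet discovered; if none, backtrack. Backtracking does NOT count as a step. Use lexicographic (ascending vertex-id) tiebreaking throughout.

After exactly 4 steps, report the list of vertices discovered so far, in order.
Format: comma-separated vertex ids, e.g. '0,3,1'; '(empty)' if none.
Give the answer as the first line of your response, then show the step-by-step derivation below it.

8,4,5,2

step 1: discover 8; path=8; order=8
step 2: discover 4; path=8>4; order=8,4
step 3: discover 5; path=8>4>5; order=8,4,5
step 4: discover 2; path=8>4>5>2; order=8,4,5,2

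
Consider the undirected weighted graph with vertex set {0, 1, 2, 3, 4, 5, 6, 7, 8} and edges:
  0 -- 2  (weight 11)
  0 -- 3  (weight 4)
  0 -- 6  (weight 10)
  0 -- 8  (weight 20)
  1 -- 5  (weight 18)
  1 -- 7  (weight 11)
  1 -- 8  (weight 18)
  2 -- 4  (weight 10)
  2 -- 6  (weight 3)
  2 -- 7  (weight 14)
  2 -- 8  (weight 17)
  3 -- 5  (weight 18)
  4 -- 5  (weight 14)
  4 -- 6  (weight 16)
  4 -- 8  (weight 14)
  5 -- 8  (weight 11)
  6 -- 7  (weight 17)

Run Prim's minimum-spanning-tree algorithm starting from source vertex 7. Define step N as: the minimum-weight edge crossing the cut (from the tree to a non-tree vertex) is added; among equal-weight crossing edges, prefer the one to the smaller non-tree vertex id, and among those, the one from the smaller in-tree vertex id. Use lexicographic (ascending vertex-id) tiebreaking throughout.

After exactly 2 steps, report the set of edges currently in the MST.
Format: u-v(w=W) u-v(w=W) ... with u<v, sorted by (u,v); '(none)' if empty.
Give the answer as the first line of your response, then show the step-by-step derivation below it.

1-7(w=11) 2-7(w=14)

step 1: add edge 1-7 (w=11); MST = {1-7(w=11)}
step 2: add edge 2-7 (w=14); MST = {1-7(w=11) 2-7(w=14)}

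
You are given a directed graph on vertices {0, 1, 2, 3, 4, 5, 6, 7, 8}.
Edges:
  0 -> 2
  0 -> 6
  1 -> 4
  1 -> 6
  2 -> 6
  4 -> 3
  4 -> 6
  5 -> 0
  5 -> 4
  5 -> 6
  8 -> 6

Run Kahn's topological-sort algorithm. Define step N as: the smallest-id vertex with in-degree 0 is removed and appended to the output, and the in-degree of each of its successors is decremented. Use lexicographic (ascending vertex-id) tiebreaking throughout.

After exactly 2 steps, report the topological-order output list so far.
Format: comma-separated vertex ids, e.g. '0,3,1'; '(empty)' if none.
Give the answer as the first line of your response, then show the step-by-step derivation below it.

1,5

step 1: output 1; order=[1]; indeg=(1,0,1,1,1,0,5,0,0)
step 2: output 5; order=[1,5]; indeg=(0,0,1,1,0,0,4,0,0)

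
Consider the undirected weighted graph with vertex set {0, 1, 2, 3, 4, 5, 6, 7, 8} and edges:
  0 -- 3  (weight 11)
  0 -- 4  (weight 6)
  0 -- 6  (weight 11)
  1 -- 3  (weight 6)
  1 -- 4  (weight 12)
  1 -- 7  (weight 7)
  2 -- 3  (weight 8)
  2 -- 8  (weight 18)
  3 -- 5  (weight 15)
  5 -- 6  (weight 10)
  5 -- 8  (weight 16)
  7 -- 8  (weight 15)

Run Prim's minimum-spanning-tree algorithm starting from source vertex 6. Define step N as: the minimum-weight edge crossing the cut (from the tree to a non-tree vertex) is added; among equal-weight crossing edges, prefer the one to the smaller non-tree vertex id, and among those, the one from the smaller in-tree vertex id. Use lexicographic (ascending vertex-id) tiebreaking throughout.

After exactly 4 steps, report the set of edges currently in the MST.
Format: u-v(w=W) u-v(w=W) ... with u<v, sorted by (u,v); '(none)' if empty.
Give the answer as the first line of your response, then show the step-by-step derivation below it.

0-3(w=11) 0-4(w=6) 0-6(w=11) 5-6(w=10)

step 1: add edge 5-6 (w=10); MST = {5-6(w=10)}
step 2: add edge 0-6 (w=11); MST = {0-6(w=11) 5-6(w=10)}
step 3: add edge 0-4 (w=6); MST = {0-4(w=6) 0-6(w=11) 5-6(w=10)}
step 4: add edge 0-3 (w=11); MST = {0-3(w=11) 0-4(w=6) 0-6(w=11) 5-6(w=10)}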